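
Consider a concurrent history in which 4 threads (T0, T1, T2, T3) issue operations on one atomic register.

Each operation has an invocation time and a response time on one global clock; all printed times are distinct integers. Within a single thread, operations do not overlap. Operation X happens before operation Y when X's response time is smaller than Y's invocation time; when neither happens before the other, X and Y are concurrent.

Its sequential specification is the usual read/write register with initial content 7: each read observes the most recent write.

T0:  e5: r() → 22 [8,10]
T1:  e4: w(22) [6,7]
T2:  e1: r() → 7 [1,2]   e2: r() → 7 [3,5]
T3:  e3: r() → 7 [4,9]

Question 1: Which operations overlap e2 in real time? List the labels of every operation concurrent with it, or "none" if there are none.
e2 runs from 3 to 5; window-overlapping ops are concurrent
e1 [1,2]: before
e3 [4,9]: concurrent
e4 [6,7]: after
e5 [8,10]: after

e3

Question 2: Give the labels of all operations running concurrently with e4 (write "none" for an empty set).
e4 spans [6,7]: anything still running between times 6 and 7 counts as concurrent
e1 [1,2]: before
e2 [3,5]: before
e3 [4,9]: concurrent
e5 [8,10]: after

e3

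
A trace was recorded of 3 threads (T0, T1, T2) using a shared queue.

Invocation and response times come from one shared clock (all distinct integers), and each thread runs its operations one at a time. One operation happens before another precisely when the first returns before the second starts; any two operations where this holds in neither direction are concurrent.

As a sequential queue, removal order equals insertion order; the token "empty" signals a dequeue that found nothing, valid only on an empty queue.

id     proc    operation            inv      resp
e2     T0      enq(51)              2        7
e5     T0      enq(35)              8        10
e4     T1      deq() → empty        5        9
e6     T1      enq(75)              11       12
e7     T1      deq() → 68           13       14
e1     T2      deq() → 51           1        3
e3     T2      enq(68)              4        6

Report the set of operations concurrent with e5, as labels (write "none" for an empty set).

e4

e5 spans [8,10]: anything still running between times 8 and 10 counts as concurrent
e1 [1,3]: before
e2 [2,7]: before
e3 [4,6]: before
e4 [5,9]: concurrent
e6 [11,12]: after
e7 [13,14]: after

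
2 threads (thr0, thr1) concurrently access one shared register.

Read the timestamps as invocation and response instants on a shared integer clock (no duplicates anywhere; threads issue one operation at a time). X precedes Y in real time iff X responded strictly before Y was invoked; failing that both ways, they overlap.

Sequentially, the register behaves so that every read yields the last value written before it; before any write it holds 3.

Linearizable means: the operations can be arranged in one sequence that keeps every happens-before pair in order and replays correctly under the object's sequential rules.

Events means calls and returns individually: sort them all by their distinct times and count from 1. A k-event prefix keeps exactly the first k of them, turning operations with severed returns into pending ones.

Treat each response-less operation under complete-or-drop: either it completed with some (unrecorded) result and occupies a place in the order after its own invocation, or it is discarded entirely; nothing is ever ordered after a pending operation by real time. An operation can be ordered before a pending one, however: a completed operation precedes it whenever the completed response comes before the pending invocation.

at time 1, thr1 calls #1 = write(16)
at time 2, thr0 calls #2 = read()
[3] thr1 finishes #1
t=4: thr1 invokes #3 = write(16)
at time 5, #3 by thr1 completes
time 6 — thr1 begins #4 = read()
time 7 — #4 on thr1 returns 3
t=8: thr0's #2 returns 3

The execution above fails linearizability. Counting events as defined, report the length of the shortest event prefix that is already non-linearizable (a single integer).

events 1..6 are linearizable; a witness order is #1, #2, #3:
after step 1 (#1 write(16)): value 16
after step 2 (#2 read() (pending, included)): value 16
after step 3 (#3 write(16)): value 16
event 7 — #4's response, time 7 — after it, nothing linearizes
no escape via the 1 pending operation (#2): every completion choice fails
one such order, #1, #3, #4 (pending dropped), breaks at step 3 where #4 read() → 3 is illegal

7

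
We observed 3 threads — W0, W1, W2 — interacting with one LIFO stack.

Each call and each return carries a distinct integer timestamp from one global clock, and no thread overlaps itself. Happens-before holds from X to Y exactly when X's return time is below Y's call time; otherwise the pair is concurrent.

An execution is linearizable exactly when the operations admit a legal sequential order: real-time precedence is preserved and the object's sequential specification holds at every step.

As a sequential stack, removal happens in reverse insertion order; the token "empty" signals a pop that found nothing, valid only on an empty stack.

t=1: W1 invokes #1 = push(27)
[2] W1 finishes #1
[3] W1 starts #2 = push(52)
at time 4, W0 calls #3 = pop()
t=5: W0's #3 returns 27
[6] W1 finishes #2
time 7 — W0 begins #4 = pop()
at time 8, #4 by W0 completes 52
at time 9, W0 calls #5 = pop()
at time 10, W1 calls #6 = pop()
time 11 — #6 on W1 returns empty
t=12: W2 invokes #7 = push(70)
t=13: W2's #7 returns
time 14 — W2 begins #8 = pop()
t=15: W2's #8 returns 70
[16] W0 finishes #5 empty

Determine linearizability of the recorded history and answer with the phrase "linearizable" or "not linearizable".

a witness: #1, #3, #2, #4, #5, #6, #7, #8
step 1: #1 push(27) — stack <27>
step 2: #3 pop() → 27 — stack <>
step 3: #2 push(52) — stack <52>
step 4: #4 pop() → 52 — stack <>
step 5: #5 pop() → empty — stack <>
step 6: #6 pop() → empty — stack <>
step 7: #7 push(70) — stack <70>
step 8: #8 pop() → 70 — stack <>

linearizable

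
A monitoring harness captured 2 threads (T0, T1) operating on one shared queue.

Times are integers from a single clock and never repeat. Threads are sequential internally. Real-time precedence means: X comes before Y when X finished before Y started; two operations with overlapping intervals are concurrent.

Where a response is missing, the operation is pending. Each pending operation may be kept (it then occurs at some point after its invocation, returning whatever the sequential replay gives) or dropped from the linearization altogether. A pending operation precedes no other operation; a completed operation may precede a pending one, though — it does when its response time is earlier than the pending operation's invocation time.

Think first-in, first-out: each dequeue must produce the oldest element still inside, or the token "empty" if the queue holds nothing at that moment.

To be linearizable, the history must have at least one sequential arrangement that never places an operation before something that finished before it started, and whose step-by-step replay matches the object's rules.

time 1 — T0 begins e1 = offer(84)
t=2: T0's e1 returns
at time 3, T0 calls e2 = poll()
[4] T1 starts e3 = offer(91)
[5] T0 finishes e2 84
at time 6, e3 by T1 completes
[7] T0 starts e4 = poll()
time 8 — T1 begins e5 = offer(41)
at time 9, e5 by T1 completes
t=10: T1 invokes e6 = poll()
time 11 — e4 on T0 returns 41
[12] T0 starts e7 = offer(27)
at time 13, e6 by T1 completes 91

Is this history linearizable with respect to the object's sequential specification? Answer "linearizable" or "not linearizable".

witness order: e1, e2, e3, e5, e6, e4
1. e1 offer(84), leaving queue <84>
2. e2 poll() → 84, leaving queue <>
3. e3 offer(91), leaving queue <91>
4. e5 offer(41), leaving queue <91,41>
5. e6 poll() → 91, leaving queue <41>
6. e4 poll() → 41, leaving queue <>

linearizable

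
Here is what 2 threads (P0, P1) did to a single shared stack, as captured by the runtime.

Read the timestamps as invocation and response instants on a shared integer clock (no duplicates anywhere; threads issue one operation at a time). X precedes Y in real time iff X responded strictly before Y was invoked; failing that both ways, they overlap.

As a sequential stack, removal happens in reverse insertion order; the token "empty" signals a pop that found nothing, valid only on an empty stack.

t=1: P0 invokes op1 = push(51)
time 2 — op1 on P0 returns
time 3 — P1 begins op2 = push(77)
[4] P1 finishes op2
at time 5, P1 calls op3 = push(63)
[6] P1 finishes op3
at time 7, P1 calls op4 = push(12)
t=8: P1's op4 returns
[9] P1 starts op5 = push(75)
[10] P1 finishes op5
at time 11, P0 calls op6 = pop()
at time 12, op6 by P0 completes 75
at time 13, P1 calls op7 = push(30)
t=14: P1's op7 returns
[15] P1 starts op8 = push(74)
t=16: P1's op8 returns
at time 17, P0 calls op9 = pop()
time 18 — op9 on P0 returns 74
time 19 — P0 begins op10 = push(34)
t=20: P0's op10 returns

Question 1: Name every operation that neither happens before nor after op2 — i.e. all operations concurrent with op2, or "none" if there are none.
Answer: none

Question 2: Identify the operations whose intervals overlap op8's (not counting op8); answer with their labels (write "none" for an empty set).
Answer: none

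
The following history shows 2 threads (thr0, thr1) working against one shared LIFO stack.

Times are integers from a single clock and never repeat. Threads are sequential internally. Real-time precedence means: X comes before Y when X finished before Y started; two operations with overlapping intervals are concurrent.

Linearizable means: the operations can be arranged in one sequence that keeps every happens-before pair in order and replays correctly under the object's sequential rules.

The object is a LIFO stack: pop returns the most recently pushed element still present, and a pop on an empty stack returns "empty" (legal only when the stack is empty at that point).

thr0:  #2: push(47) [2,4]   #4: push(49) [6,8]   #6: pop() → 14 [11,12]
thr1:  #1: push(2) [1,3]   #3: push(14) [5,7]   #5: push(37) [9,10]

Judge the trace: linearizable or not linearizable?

not linearizable

cut after 11 events: linearizable; cut after 12 events (#6 responds, time 12): not linearizable
checked exhaustively: 4 real-time-consistent orders of 6 completed operations, zero legal LIFO stack replays
for example #1, #2, #3, #4, #5, #6 fails at step 6: #6 pop() → 14 is not legal there
for example #1, #2, #4, #3, #5, #6 fails at step 6: #6 pop() → 14 is not legal there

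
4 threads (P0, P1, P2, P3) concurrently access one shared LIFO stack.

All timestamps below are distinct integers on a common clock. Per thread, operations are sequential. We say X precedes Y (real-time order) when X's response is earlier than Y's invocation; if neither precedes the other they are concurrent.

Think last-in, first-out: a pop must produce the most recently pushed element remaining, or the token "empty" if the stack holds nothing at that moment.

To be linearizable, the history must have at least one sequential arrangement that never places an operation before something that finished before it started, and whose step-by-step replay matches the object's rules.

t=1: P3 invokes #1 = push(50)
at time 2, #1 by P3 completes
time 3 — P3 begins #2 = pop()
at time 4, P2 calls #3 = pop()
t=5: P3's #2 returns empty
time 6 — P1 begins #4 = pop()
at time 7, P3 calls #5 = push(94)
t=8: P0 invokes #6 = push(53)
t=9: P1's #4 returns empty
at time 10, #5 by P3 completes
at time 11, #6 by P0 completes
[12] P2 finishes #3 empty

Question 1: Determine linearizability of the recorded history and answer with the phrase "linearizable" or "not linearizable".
not linearizable

cut after 11 events: linearizable; cut after 12 events (#3 responds, time 12): not linearizable
the 6 completed operations admit 30 real-time orders; each fails the LIFO stack replay
take #1, #2, #3, #4, #5, #6: step 2 already fails, because #2 pop() → empty cannot occur there
take #1, #2, #3, #4, #6, #5: step 2 already fails, because #2 pop() → empty cannot occur there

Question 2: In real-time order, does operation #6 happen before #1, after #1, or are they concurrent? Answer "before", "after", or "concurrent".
Answer: after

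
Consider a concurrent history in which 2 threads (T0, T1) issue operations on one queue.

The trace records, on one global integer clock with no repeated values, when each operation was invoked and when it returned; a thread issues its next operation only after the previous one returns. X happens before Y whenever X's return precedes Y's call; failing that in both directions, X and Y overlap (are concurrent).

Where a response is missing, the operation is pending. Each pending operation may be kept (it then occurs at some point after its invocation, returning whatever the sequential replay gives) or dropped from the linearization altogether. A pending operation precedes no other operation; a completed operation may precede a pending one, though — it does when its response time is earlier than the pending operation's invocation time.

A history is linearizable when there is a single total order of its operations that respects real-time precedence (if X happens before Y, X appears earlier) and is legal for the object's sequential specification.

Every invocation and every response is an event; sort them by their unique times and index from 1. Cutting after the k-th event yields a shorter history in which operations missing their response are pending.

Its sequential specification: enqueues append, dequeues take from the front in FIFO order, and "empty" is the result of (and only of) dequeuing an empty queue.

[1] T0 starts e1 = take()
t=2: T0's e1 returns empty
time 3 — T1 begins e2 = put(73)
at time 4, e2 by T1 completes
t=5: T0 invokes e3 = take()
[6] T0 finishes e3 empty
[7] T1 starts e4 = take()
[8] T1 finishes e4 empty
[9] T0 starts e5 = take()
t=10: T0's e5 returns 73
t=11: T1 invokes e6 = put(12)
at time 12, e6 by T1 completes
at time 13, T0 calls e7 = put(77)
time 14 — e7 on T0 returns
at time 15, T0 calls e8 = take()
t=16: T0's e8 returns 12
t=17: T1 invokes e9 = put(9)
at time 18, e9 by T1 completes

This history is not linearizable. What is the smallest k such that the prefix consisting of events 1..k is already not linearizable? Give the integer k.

events 1..5 are linearizable, e.g. via e1, e2:
1. e1 take() → empty, leaving queue <>
2. e2 put(73), leaving queue <73>
once event 6 joins (e3's response, time 6), exhaustive search finds no witness
take e1, e2, e3: step 3 already fails, because e3 take() → empty cannot occur there

6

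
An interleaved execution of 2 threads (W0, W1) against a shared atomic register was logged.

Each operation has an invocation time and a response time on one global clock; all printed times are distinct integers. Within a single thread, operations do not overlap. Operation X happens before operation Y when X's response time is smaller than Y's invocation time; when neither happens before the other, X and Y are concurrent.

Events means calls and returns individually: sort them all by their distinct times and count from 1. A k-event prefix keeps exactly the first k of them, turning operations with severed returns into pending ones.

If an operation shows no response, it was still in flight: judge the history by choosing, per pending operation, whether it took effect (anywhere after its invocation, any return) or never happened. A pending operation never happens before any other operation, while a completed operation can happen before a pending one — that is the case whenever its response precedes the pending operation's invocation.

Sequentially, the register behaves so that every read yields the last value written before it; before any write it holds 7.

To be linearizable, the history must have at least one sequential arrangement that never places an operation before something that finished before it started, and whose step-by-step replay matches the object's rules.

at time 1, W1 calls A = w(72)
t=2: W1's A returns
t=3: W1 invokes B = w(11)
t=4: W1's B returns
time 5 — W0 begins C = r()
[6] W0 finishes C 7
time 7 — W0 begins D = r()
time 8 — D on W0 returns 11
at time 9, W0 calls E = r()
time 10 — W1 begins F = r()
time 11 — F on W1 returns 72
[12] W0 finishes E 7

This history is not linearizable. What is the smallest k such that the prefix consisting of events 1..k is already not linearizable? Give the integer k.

6

a valid linearization of events 1..5 exists, for instance A, B:
1. A w(72), leaving value 72
2. B w(11), leaving value 11
include event 6 — C responding at 6 — and every candidate order breaks
sample order A, B, C stalls at step 3 — C r() → 7 has no legal effect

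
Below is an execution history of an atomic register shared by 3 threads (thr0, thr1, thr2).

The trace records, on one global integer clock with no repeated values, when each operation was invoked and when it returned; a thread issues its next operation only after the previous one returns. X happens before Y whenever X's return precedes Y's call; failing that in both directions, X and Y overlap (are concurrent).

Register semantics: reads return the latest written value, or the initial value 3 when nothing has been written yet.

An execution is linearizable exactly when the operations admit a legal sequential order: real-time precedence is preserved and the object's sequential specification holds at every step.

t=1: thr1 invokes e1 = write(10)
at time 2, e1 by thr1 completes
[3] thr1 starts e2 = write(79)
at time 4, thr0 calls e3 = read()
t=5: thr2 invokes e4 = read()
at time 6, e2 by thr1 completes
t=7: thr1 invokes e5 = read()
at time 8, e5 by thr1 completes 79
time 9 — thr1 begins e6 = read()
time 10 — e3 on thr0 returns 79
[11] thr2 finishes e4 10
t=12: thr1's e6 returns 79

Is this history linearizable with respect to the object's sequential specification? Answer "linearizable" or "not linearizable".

linearizable

witness order: e1, e4, e2, e3, e5, e6
step 1: e1 write(10) — value 10
step 2: e4 read() → 10 — value 10
step 3: e2 write(79) — value 79
step 4: e3 read() → 79 — value 79
step 5: e5 read() → 79 — value 79
step 6: e6 read() → 79 — value 79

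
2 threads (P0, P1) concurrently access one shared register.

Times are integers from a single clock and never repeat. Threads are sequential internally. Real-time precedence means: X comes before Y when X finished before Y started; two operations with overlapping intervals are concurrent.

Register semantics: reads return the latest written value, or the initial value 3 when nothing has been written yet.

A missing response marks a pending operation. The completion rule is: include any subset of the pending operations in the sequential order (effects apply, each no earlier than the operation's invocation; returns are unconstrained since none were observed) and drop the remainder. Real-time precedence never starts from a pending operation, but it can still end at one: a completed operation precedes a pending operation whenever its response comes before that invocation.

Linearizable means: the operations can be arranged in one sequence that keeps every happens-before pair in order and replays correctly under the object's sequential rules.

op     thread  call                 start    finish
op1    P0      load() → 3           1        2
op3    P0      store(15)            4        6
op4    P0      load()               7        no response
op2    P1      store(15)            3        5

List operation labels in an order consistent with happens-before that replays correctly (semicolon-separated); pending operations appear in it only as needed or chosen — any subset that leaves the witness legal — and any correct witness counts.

op1; op2; op3

step 1: op1 load() → 3 — value 3
step 2: op2 store(15) — value 15
step 3: op3 store(15) — value 15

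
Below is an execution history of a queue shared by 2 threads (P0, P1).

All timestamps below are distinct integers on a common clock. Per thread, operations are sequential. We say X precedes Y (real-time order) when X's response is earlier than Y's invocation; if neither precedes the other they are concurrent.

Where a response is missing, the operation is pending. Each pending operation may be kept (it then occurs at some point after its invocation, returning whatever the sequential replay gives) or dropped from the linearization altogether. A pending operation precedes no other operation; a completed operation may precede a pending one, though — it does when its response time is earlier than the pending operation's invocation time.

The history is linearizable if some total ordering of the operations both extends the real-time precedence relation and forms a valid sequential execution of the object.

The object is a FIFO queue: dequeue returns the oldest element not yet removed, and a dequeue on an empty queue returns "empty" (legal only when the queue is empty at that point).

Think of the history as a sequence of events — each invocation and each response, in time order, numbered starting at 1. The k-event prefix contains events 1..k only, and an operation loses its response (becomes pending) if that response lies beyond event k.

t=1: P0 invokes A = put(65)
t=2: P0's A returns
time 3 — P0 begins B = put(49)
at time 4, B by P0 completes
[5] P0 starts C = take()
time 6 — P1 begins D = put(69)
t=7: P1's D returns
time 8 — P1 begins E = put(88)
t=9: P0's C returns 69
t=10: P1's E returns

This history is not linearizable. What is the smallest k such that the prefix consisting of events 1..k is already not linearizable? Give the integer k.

9

events 1..8 are still linearizable — one witness is A, B, C, D:
after step 1 (A put(65)): queue <65>
after step 2 (B put(49)): queue <65,49>
after step 3 (C take() (pending, included)): queue <49>
after step 4 (D put(69)): queue <49,69>
with event 9 included (C responding at time 9), all real-time-consistent orders fail
no completion choice of the 1 pending operation (E) rescues it — every subset was tried
e.g. A, B, C, D (pending dropped): illegal at step 3, since C take() → 69 cannot apply there
e.g. A, B, D, C (pending dropped): illegal at step 4, since C take() → 69 cannot apply there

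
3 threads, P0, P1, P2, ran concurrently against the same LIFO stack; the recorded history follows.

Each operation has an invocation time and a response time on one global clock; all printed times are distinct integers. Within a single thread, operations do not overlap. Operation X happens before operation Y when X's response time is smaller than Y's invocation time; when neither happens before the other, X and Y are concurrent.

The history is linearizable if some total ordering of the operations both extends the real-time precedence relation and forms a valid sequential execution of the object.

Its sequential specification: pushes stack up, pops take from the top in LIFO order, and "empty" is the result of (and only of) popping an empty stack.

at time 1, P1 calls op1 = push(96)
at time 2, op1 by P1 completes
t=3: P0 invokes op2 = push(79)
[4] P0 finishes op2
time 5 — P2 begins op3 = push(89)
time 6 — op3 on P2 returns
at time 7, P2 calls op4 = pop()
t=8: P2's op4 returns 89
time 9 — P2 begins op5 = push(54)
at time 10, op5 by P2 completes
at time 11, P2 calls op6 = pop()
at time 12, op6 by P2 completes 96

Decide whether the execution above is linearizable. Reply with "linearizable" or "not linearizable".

through event 11 a valid linearization exists; event 12 (op6 responding at time 12) ends that
exhaustive check: the 6 completed LIFO stack ops admit one real-time order; illegal
e.g. op1, op2, op3, op4, op5, op6: illegal at step 6, since op6 pop() → 96 cannot apply there

not linearizable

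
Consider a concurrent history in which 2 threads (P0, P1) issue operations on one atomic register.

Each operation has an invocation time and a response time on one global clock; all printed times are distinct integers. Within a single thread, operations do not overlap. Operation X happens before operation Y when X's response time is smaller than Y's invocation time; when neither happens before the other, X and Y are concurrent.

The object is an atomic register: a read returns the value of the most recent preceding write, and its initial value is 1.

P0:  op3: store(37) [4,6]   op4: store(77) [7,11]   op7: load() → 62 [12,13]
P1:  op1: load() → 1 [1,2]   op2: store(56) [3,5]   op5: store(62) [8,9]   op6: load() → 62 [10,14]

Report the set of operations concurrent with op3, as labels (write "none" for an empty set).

op3 spans [4,6]; an op avoiding the whole window 4..6 is ordered, any other is concurrent
op1 [1,2]: before
op2 [3,5]: concurrent
op4 [7,11]: after
op5 [8,9]: after
op6 [10,14]: after
op7 [12,13]: after

op2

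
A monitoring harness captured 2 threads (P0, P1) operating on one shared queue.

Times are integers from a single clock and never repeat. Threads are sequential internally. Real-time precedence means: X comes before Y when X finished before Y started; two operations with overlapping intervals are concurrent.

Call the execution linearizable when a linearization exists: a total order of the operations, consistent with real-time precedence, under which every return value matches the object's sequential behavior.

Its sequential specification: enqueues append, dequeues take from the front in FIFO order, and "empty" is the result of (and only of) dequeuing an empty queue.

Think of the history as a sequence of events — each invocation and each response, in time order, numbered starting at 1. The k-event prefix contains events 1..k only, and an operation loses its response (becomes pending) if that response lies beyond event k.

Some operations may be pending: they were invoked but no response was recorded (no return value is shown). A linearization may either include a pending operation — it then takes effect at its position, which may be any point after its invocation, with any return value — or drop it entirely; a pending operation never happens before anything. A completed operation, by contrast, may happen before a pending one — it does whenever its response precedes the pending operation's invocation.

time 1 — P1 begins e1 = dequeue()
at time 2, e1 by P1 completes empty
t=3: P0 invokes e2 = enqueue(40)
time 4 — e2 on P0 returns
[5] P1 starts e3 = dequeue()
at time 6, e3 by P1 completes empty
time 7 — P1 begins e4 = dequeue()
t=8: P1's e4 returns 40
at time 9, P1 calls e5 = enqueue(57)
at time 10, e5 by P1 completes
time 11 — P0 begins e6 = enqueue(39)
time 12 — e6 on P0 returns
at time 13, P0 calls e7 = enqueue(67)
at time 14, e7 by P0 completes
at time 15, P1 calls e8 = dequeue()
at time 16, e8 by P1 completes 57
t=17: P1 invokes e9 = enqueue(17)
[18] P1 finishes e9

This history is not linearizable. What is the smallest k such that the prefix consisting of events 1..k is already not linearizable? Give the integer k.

6

one valid order for events 1..5 is e1, e2:
after step 1 (e1 dequeue() → empty): queue <>
after step 2 (e2 enqueue(40)): queue <40>
at event 6 (e3's time-6 response) nothing linearizes any more
take e1, e2, e3: step 3 already fails, because e3 dequeue() → empty cannot occur there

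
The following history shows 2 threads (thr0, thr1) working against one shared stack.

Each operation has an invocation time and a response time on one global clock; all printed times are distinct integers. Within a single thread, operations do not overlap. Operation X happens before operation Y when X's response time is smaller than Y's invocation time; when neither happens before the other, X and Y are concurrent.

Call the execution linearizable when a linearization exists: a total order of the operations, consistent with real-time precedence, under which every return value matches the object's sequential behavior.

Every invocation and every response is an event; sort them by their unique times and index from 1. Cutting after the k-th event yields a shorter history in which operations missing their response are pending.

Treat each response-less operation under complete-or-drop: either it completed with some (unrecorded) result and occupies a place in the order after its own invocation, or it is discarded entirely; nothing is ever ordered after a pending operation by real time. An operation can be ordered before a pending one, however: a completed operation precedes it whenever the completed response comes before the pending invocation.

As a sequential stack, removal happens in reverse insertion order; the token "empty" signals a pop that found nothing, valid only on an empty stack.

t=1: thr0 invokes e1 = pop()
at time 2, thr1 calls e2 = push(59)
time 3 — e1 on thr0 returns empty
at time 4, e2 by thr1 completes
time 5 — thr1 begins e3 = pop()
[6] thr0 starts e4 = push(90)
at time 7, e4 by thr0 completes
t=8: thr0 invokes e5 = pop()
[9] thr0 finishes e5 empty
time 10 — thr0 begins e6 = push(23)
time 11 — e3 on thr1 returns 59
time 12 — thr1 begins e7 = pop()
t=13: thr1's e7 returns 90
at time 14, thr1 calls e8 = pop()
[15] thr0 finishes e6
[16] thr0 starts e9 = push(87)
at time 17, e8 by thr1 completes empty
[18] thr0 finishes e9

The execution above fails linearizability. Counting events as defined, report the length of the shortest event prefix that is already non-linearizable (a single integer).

events 1..8 are still linearizable — one witness is e1, e2, e3, e4:
after step 1 (e1 pop() → empty): stack <>
after step 2 (e2 push(59)): stack <59>
after step 3 (e3 pop() (pending, included)): stack <>
after step 4 (e4 push(90)): stack <90>
once event 9 joins (e5's response, time 9), exhaustive search finds no witness
every completion of the 1 pending operation (e3) was checked; none linearizes
sample order e1, e2, e4, e5 (pending dropped) stalls at step 4 — e5 pop() → empty has no legal effect
sample order e2, e1, e4, e5 (pending dropped) stalls at step 2 — e1 pop() → empty has no legal effect

9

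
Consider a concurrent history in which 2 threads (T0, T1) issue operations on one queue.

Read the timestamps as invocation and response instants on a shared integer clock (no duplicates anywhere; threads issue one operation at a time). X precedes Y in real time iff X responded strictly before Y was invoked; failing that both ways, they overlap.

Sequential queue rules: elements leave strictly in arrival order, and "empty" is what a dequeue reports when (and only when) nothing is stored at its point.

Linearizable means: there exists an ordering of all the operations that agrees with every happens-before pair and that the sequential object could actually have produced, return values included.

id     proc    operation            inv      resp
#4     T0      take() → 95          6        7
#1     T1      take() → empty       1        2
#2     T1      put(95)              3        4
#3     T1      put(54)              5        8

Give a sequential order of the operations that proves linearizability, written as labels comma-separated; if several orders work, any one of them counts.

#1, #2, #3, #4

step 1: #1 take() → empty — queue <>
step 2: #2 put(95) — queue <95>
step 3: #3 put(54) — queue <95,54>
step 4: #4 take() → 95 — queue <54>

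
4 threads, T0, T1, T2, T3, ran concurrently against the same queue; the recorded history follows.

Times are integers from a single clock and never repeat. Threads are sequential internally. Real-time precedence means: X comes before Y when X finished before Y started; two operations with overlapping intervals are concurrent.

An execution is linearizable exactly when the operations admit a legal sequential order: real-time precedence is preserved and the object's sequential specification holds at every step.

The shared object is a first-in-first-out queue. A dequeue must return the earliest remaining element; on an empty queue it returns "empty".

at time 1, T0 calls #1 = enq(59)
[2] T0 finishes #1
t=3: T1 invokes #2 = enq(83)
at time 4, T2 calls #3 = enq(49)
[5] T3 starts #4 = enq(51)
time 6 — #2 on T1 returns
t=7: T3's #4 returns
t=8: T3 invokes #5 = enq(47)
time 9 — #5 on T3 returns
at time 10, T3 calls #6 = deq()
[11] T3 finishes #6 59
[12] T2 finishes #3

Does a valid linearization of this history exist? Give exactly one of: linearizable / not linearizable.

linearizable

witness order: #1, #2, #3, #4, #5, #6
step 1: #1 enq(59) — queue <59>
step 2: #2 enq(83) — queue <59,83>
step 3: #3 enq(49) — queue <59,83,49>
step 4: #4 enq(51) — queue <59,83,49,51>
step 5: #5 enq(47) — queue <59,83,49,51,47>
step 6: #6 deq() → 59 — queue <83,49,51,47>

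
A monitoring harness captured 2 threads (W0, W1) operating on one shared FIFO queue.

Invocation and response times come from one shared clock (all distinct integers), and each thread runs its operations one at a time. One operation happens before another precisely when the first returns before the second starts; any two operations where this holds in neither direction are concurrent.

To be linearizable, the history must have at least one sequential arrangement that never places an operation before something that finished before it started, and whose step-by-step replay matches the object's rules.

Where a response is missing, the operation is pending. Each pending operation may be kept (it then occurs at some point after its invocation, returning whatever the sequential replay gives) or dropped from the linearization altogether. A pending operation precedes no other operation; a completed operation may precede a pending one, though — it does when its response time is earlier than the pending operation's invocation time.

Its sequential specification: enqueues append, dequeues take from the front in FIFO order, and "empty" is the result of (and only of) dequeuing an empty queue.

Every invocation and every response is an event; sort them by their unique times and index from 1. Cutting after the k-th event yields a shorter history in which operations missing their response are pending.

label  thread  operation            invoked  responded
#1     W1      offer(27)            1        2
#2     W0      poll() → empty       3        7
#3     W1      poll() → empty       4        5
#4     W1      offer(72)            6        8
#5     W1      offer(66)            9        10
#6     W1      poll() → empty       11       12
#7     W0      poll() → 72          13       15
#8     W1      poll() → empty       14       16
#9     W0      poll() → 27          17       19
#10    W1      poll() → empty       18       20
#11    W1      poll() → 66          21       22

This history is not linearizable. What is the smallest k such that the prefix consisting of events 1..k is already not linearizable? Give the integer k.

events 1..6 are linearizable, e.g. via #1, #2, #3:
after step 1 (#1 offer(27)): queue <27>
after step 2 (#2 poll() (pending, included)): queue <>
after step 3 (#3 poll() → empty): queue <>
once event 7 joins (#2's response, time 7), exhaustive search finds no witness
including or dropping the 1 pending operation (#4) in any combination fails
sample order #1, #2, #3 (pending dropped) stalls at step 2 — #2 poll() → empty has no legal effect
sample order #1, #3, #2 (pending dropped) stalls at step 2 — #3 poll() → empty has no legal effect

7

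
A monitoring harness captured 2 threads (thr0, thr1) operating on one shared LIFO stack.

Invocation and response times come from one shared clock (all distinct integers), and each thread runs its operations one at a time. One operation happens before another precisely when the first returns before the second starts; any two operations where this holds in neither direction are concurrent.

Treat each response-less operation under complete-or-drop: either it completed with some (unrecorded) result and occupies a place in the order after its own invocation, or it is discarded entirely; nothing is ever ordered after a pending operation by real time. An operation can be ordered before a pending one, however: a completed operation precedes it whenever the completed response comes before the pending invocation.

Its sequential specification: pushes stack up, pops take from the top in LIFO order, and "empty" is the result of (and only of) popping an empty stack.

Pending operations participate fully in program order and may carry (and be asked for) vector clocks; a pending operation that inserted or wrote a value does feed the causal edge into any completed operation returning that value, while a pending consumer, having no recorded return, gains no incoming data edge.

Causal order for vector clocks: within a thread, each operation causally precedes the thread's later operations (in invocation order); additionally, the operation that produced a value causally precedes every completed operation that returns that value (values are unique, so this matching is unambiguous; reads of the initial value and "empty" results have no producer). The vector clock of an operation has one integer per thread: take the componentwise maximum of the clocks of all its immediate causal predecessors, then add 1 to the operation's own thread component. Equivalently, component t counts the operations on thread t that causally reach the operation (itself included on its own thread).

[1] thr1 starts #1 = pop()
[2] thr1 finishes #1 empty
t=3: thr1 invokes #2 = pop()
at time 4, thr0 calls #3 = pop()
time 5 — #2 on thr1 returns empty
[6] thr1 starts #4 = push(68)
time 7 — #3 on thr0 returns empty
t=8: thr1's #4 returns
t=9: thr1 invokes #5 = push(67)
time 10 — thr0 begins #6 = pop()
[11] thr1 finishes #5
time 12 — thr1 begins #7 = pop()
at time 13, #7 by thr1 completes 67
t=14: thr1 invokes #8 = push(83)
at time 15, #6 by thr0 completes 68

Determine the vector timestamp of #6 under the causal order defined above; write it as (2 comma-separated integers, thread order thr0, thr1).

#1, invoked 1, has no incoming edges; only thr1's bump applies → (0, 1)
#3, invoked 4, has no incoming edges; only thr0's bump applies → (1, 0)
merge at #2 (invoked 3): VC(#1)=(0, 1), own-thread bump on thr1 → (0, 2)
merge at #4 (invoked 6): VC(#2)=(0, 2), own-thread bump on thr1 → (0, 3)
merge at #5 (invoked 9): VC(#4)=(0, 3), own-thread bump on thr1 → (0, 4)
merge at #7 (invoked 12): VC(#5)=(0, 4), own-thread bump on thr1 → (0, 5)
merge at #6 (invoked 10): VC(#3)=(1, 0), VC(#4)=(0, 3), own-thread bump on thr0 → (2, 3)
merge at #8 (invoked 14): VC(#7)=(0, 5), own-thread bump on thr1 → (0, 6)
target: VC(#6) = (2, 3)

(2, 3)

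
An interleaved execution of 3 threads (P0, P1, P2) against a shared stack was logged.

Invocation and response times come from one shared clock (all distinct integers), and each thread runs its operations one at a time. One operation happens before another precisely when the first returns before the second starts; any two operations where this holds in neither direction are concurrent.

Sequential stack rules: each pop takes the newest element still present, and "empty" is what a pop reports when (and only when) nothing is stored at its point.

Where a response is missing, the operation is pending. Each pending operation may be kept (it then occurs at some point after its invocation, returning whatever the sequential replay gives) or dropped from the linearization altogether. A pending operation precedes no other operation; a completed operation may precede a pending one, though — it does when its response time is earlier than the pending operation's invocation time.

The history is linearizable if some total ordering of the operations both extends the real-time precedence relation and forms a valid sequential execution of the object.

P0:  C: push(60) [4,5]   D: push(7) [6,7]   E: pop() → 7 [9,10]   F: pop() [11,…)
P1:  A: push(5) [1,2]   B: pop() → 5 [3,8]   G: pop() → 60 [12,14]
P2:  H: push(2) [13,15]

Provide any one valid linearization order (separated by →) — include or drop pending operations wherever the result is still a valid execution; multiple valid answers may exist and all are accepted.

A → B → C → D → E → G → F → H

1. A push(5), leaving stack <5>
2. B pop() → 5, leaving stack <>
3. C push(60), leaving stack <60>
4. D push(7), leaving stack <60,7>
5. E pop() → 7, leaving stack <60>
6. G pop() → 60, leaving stack <>
7. F pop() (pending, included), leaving stack <>
8. H push(2), leaving stack <2>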